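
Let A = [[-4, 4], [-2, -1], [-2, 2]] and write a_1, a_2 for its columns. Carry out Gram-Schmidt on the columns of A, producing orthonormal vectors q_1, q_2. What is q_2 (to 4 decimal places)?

q_2 = (0.3651, -0.9129, 0.1826)

a_1 = (-4, -2, -2); ‖a_1‖ = 4.8990, so q_1 = (-0.8165, -0.4082, -0.4082).
q_1·a_2 = (-0.8165)·4 + (-0.4082)·(-1) + (-0.4082)·2 = -3.6742.
u_2 = a_2 + 3.6742·q_1 = (1.0000, -2.5000, 0.5000).
‖u_2‖ = 2.7386, so q_2 = (0.3651, -0.9129, 0.1826).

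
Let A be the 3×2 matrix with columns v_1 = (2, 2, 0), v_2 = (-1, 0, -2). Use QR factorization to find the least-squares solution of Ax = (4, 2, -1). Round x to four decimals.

e_1 = v_1/‖v_1‖ = (2, 2, 0)/2.8284 = (0.7071, 0.7071, 0.0000).
r_{12} = e_1·v_2 = -0.7071.
u_2 = v_2 + 0.7071·e_1 = (-0.5000, 0.5000, -2.0000).
‖u_2‖ = 2.1213, so e_2 = (-0.2357, 0.2357, -0.9428).
Qᵀb = (4.2426, 0.4714).
Back-substitute: x_2 = 0.4714/2.1213 = 0.2222.
x_1 = (4.2426 + 0.7071·0.2222)/2.8284 = 1.5556.

x = (1.5556, 0.2222)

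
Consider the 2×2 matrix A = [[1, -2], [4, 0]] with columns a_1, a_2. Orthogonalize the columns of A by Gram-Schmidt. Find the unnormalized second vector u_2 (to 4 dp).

a_1 = (1, 4); ‖a_1‖ = 4.1231, so e_1 = (0.2425, 0.9701).
e_1·a_2 = 0.2425·(-2) + 0.9701·0 = -0.4851.
u_2 = a_2 + 0.4851·e_1 = (-1.8824, 0.4706).

u_2 = (-1.8824, 0.4706)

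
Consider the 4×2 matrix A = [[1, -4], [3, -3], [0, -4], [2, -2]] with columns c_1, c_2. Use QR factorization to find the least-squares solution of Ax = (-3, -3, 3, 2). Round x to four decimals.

q_1 = c_1/‖c_1‖ = (1, 3, 0, 2)/3.7417 = (0.2673, 0.8018, 0.0000, 0.5345).
r_{12} = q_1·c_2 = -4.5434.
u_2 = c_2 + 4.5434·q_1 = (-2.7857, 0.6429, -4.0000, 0.4286).
‖u_2‖ = 4.9353, so q_2 = (-0.5644, 0.1303, -0.8105, 0.0868).
Qᵀb = (-2.1381, -0.9552).
Back-substitute: x_2 = -0.9552/4.9353 = -0.1935.
x_1 = (-2.1381 + 4.5434·(-0.1935))/3.7417 = -0.8065.

x = (-0.8065, -0.1935)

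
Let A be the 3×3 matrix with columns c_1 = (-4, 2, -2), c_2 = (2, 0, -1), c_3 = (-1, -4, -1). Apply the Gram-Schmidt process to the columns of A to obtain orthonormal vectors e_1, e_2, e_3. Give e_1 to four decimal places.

c_1 = (-4, 2, -2); ‖c_1‖ = 4.8990, so e_1 = (-0.8165, 0.4082, -0.4082).

e_1 = (-0.8165, 0.4082, -0.4082)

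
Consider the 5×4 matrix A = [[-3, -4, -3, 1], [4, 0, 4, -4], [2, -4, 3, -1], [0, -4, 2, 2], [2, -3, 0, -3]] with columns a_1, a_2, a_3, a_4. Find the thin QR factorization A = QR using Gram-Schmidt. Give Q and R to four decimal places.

a_1 = (-3, 4, 2, 0, 2); ‖a_1‖ = 5.7446, so e_1 = (-0.5222, 0.6963, 0.3482, 0.0000, 0.3482).
e_1·a_2 = (-0.5222)·(-4) + 0.6963·0 + 0.3482·(-4) + 0.0000·(-4) + 0.3482·(-3) = -0.3482.
u_2 = a_2 + 0.3482·e_1 = (-4.1818, 0.2424, -3.8788, -4.0000, -2.8788).
‖u_2‖ = 7.5418, so e_2 = (-0.5545, 0.0321, -0.5143, -0.5304, -0.3817).
e_1·a_3 = (-0.5222)·(-3) + 0.6963·4 + 0.3482·3 + 0.0000·2 + 0.3482·0 = 5.3964; e_2·a_3 = (-0.5545)·(-3) + 0.0321·4 + (-0.5143)·3 + (-0.5304)·2 + (-0.3817)·0 = -0.8116.
u_3 = a_3 − 5.3964·e_1 + 0.8116·e_2 = (-0.6319, 0.2685, 0.7038, 1.5695, -2.1886).
‖u_3‖ = 2.8671, so e_3 = (-0.2204, 0.0937, 0.2455, 0.5474, -0.7634).
e_1·a_4 = (-0.5222)·1 + 0.6963·(-4) + 0.3482·(-1) + 0.0000·2 + 0.3482·(-3) = -4.7001; e_2·a_4 = (-0.5545)·1 + 0.0321·(-4) + (-0.5143)·(-1) + (-0.5304)·2 + (-0.3817)·(-3) = -0.0844; e_3·a_4 = (-0.2204)·1 + 0.0937·(-4) + 0.2455·(-1) + 0.5474·2 + (-0.7634)·(-3) = 2.5445.
u_4 = a_4 + 4.7001·e_1 + 0.0844·e_2 − 2.5445·e_3 = (-0.9406, -0.9629, -0.0316, 0.5623, 0.5465).
‖u_4‖ = 1.5581, so e_4 = (-0.6037, -0.6180, -0.0203, 0.3609, 0.3508).

Q = [[-0.5222, -0.5545, -0.2204, -0.6037], [0.6963, 0.0321, 0.0937, -0.6180], [0.3482, -0.5143, 0.2455, -0.0203], [0.0000, -0.5304, 0.5474, 0.3609], [0.3482, -0.3817, -0.7634, 0.3508]], R = [[5.7446, -0.3482, 5.3964, -4.7001], [0.0000, 7.5418, -0.8116, -0.0844], [0.0000, 0.0000, 2.8671, 2.5445], [0.0000, 0.0000, 0.0000, 1.5581]]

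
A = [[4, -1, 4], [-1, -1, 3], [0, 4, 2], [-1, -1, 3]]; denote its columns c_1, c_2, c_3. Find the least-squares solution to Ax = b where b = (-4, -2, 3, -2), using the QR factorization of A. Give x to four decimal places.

x = (-0.3108, 0.9730, -0.4459)

q_1 = c_1/‖c_1‖ = (4, -1, 0, -1)/4.2426 = (0.9428, -0.2357, 0.0000, -0.2357).
r_{12} = q_1·c_2 = -0.4714.
u_2 = c_2 + 0.4714·q_1 = (-0.5556, -1.1111, 4.0000, -1.1111).
‖u_2‖ = 4.3333, so q_2 = (-0.1282, -0.2564, 0.9231, -0.2564).
r_{13} = q_1·c_3 = 2.3570; r_{23} = q_2·c_3 = -0.2051.
u_3 = c_3 − 2.3570·q_1 + 0.2051·q_2 = (1.7515, 3.5030, 2.1893, 3.5030).
‖u_3‖ = 5.6923, so q_3 = (0.3077, 0.6154, 0.3846, 0.6154).
Qᵀb = (-2.8284, 4.3077, -2.5385).
Back-substitute: x_3 = -2.5385/5.6923 = -0.4459.
x_2 = (4.3077 + 0.2051·(-0.4459))/4.3333 = 0.9730.
x_1 = (-2.8284 + 0.4714·0.9730 − 2.3570·(-0.4459))/4.2426 = -0.3108.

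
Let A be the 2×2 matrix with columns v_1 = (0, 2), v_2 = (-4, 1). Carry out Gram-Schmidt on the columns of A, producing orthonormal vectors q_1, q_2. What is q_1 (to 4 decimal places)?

q_1 = (0.0000, 1.0000)

v_1 = (0, 2); ‖v_1‖ = 2.0000, so q_1 = (0.0000, 1.0000).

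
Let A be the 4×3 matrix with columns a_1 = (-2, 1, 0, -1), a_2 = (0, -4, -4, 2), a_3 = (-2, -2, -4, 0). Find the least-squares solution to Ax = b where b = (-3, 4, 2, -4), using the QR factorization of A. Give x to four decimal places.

a_1 = (-2, 1, 0, -1); ‖a_1‖ = 2.4495, so e_1 = (-0.8165, 0.4082, 0.0000, -0.4082).
e_1·a_2 = (-0.8165)·0 + 0.4082·(-4) + 0.0000·(-4) + (-0.4082)·2 = -2.4495.
u_2 = a_2 + 2.4495·e_1 = (-2.0000, -3.0000, -4.0000, 1.0000).
‖u_2‖ = 5.4772, so e_2 = (-0.3651, -0.5477, -0.7303, 0.1826).
e_1·a_3 = (-0.8165)·(-2) + 0.4082·(-2) + 0.0000·(-4) + (-0.4082)·0 = 0.8165; e_2·a_3 = (-0.3651)·(-2) + (-0.5477)·(-2) + (-0.7303)·(-4) + 0.1826·0 = 4.7469.
u_3 = a_3 − 0.8165·e_1 − 4.7469·e_2 = (0.4000, 0.2667, -0.5333, -0.5333).
‖u_3‖ = 0.8944, so e_3 = (0.4472, 0.2981, -0.5963, -0.5963).
Qᵀb = (5.7155, -3.2863, 1.0435).
Back-substitute: x_3 = 1.0435/0.8944 = 1.1667.
x_2 = (-3.2863 − 4.7469·1.1667)/5.4772 = -1.6111.
x_1 = (5.7155 + 2.4495·(-1.6111) − 0.8165·1.1667)/2.4495 = 0.3333.

x = (0.3333, -1.6111, 1.1667)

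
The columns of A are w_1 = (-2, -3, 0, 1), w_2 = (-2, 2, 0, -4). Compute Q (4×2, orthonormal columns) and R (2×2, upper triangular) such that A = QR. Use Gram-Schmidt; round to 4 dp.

Q = [[-0.5345, -0.6172], [-0.8018, 0.1543], [0.0000, 0.0000], [0.2673, -0.7715]], R = [[3.7417, -1.6036], [0.0000, 4.6291]]

w_1 = (-2, -3, 0, 1); ‖w_1‖ = 3.7417, so q_1 = (-0.5345, -0.8018, 0.0000, 0.2673).
q_1·w_2 = (-0.5345)·(-2) + (-0.8018)·2 + 0.0000·0 + 0.2673·(-4) = -1.6036.
u_2 = w_2 + 1.6036·q_1 = (-2.8571, 0.7143, 0.0000, -3.5714).
‖u_2‖ = 4.6291, so q_2 = (-0.6172, 0.1543, 0.0000, -0.7715).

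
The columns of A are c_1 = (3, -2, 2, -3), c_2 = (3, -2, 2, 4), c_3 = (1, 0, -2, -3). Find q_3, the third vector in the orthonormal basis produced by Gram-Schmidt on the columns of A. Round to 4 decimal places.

c_1 = (3, -2, 2, -3); ‖c_1‖ = 5.0990, so q_1 = (0.5883, -0.3922, 0.3922, -0.5883).
q_1·c_2 = 0.5883·3 + (-0.3922)·(-2) + 0.3922·2 + (-0.5883)·4 = 0.9806.
u_2 = c_2 − 0.9806·q_1 = (2.4231, -1.6154, 1.6154, 4.5769).
‖u_2‖ = 5.6603, so q_2 = (0.4281, -0.2854, 0.2854, 0.8086).
q_1·c_3 = 0.5883·1 + (-0.3922)·0 + 0.3922·(-2) + (-0.5883)·(-3) = 1.5689; q_2·c_3 = 0.4281·1 + (-0.2854)·0 + 0.2854·(-2) + 0.8086·(-3) = -2.5685.
u_3 = c_3 − 1.5689·q_1 + 2.5685·q_2 = (1.1765, -0.1176, -1.8824, 0.0000).
‖u_3‖ = 2.2229, so q_3 = (0.5293, -0.0529, -0.8468, 0.0000).

q_3 = (0.5293, -0.0529, -0.8468, 0.0000)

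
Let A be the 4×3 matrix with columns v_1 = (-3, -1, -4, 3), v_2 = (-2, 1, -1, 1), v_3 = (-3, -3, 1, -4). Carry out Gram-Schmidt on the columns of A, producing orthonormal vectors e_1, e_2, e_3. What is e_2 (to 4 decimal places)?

e_1 = v_1/‖v_1‖ = (-3, -1, -4, 3)/5.9161 = (-0.5071, -0.1690, -0.6761, 0.5071).
r_{12} = e_1·v_2 = 2.0284.
u_2 = v_2 − 2.0284·e_1 = (-0.9714, 1.3429, 0.3714, -0.0286).
‖u_2‖ = 1.6987, so e_2 = (-0.5719, 0.7905, 0.2186, -0.0168).

e_2 = (-0.5719, 0.7905, 0.2186, -0.0168)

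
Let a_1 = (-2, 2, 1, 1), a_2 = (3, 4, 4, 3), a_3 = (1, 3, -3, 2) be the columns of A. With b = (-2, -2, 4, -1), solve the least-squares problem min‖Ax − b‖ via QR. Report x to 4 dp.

q_1 = a_1/‖a_1‖ = (-2, 2, 1, 1)/3.1623 = (-0.6325, 0.6325, 0.3162, 0.3162).
r_{12} = q_1·a_2 = 2.8460.
u_2 = a_2 − 2.8460·q_1 = (4.8000, 2.2000, 3.1000, 2.1000).
‖u_2‖ = 6.4730, so q_2 = (0.7415, 0.3399, 0.4789, 0.3244).
r_{13} = q_1·a_3 = 0.9487; r_{23} = q_2·a_3 = 0.9733.
u_3 = a_3 − 0.9487·q_1 − 0.9733·q_2 = (0.8783, 2.0692, -3.7661, 1.3842).
‖u_3‖ = 4.5992, so q_3 = (0.1910, 0.4499, -0.8189, 0.3010).
Qᵀb = (0.9487, -0.5716, -4.8582).
Back-substitute: x_3 = -4.8582/4.5992 = -1.0563.
x_2 = (-0.5716 − 0.9733·(-1.0563))/6.4730 = 0.0705.
x_1 = (0.9487 − 2.8460·0.0705 − 0.9487·(-1.0563))/3.1623 = 0.5534.

x = (0.5534, 0.0705, -1.0563)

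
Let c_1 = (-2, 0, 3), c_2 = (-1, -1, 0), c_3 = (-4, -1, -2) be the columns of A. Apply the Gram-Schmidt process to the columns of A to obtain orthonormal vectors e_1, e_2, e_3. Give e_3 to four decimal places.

e_3 = (-0.6396, 0.6396, -0.4264)

c_1 = (-2, 0, 3); ‖c_1‖ = 3.6056, so e_1 = (-0.5547, 0.0000, 0.8321).
e_1·c_2 = (-0.5547)·(-1) + 0.0000·(-1) + 0.8321·0 = 0.5547.
u_2 = c_2 − 0.5547·e_1 = (-0.6923, -1.0000, -0.4615).
‖u_2‖ = 1.3009, so e_2 = (-0.5322, -0.7687, -0.3548).
e_1·c_3 = (-0.5547)·(-4) + 0.0000·(-1) + 0.8321·(-2) = 0.5547; e_2·c_3 = (-0.5322)·(-4) + (-0.7687)·(-1) + (-0.3548)·(-2) = 3.6070.
u_3 = c_3 − 0.5547·e_1 − 3.6070·e_2 = (-1.7727, 1.7727, -1.1818).
‖u_3‖ = 2.7716, so e_3 = (-0.6396, 0.6396, -0.4264).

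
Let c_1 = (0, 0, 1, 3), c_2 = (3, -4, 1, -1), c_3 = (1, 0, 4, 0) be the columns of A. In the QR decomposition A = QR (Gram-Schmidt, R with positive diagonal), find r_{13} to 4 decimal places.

r_{13} = 1.2649

c_1 = (0, 0, 1, 3); ‖c_1‖ = 3.1623, so e_1 = (0.0000, 0.0000, 0.3162, 0.9487).
r_{13} = e_1·c_3 = 1.2649.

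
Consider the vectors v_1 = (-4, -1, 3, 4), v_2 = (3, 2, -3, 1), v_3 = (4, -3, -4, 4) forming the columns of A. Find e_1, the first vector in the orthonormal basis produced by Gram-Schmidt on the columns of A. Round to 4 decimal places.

e_1 = v_1/‖v_1‖ = (-4, -1, 3, 4)/6.4807 = (-0.6172, -0.1543, 0.4629, 0.6172).

e_1 = (-0.6172, -0.1543, 0.4629, 0.6172)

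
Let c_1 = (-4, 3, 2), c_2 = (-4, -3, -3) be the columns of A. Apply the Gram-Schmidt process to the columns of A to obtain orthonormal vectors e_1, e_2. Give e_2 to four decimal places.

c_1 = (-4, 3, 2); ‖c_1‖ = 5.3852, so e_1 = (-0.7428, 0.5571, 0.3714).
e_1·c_2 = (-0.7428)·(-4) + 0.5571·(-3) + 0.3714·(-3) = 0.1857.
u_2 = c_2 − 0.1857·e_1 = (-3.8621, -3.1034, -3.0690).
‖u_2‖ = 5.8280, so e_2 = (-0.6627, -0.5325, -0.5266).

e_2 = (-0.6627, -0.5325, -0.5266)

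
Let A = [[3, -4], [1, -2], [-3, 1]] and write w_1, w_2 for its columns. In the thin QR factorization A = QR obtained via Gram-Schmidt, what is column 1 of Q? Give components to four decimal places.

e_1 = (0.6882, 0.2294, -0.6882)

w_1 = (3, 1, -3); ‖w_1‖ = 4.3589, so e_1 = (0.6882, 0.2294, -0.6882).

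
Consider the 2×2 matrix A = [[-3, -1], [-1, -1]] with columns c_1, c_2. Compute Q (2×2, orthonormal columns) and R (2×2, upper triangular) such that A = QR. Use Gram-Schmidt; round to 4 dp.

Q = [[-0.9487, 0.3162], [-0.3162, -0.9487]], R = [[3.1623, 1.2649], [0.0000, 0.6325]]

c_1 = (-3, -1); ‖c_1‖ = 3.1623, so q_1 = (-0.9487, -0.3162).
q_1·c_2 = (-0.9487)·(-1) + (-0.3162)·(-1) = 1.2649.
u_2 = c_2 − 1.2649·q_1 = (0.2000, -0.6000).
‖u_2‖ = 0.6325, so q_2 = (0.3162, -0.9487).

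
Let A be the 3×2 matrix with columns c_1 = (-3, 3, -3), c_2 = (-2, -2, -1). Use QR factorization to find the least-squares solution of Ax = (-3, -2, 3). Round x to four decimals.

c_1 = (-3, 3, -3); ‖c_1‖ = 5.1962, so q_1 = (-0.5774, 0.5774, -0.5774).
q_1·c_2 = (-0.5774)·(-2) + 0.5774·(-2) + (-0.5774)·(-1) = 0.5774.
u_2 = c_2 − 0.5774·q_1 = (-1.6667, -2.3333, -0.6667).
‖u_2‖ = 2.9439, so q_2 = (-0.5661, -0.7926, -0.2265).
Qᵀb = (-1.1547, 2.6042).
Back-substitute: x_2 = 2.6042/2.9439 = 0.8846.
x_1 = (-1.1547 − 0.5774·0.8846)/5.1962 = -0.3205.

x = (-0.3205, 0.8846)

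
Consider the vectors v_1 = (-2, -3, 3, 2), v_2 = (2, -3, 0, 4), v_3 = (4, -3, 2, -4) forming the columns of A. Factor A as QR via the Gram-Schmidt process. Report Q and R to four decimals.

Q = [[-0.3922, 0.6325, 0.5559], [-0.5883, -0.3162, -0.4502], [0.5883, -0.3162, 0.3308], [0.3922, 0.6325, -0.6156]], R = [[5.0990, 2.5495, -0.1961], [0.0000, 4.7434, 0.3162], [0.0000, 0.0000, 6.6979]]

q_1 = v_1/‖v_1‖ = (-2, -3, 3, 2)/5.0990 = (-0.3922, -0.5883, 0.5883, 0.3922).
r_{12} = q_1·v_2 = 2.5495.
u_2 = v_2 − 2.5495·q_1 = (3.0000, -1.5000, -1.5000, 3.0000).
‖u_2‖ = 4.7434, so q_2 = (0.6325, -0.3162, -0.3162, 0.6325).
r_{13} = q_1·v_3 = -0.1961; r_{23} = q_2·v_3 = 0.3162.
u_3 = v_3 + 0.1961·q_1 − 0.3162·q_2 = (3.7231, -3.0154, 2.2154, -4.1231).
‖u_3‖ = 6.6979, so q_3 = (0.5559, -0.4502, 0.3308, -0.6156).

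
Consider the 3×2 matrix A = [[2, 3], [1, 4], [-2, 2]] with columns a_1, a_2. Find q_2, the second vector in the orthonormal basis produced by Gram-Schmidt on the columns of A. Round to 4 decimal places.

a_1 = (2, 1, -2); ‖a_1‖ = 3.0000, so q_1 = (0.6667, 0.3333, -0.6667).
q_1·a_2 = 0.6667·3 + 0.3333·4 + (-0.6667)·2 = 2.0000.
u_2 = a_2 − 2.0000·q_1 = (1.6667, 3.3333, 3.3333).
‖u_2‖ = 5.0000, so q_2 = (0.3333, 0.6667, 0.6667).

q_2 = (0.3333, 0.6667, 0.6667)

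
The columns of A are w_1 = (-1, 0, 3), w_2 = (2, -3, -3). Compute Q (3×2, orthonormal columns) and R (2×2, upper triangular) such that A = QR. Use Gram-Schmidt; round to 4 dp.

Q = [[-0.3162, 0.2860], [0.0000, -0.9535], [0.9487, 0.0953]], R = [[3.1623, -3.4785], [0.0000, 3.1464]]

w_1 = (-1, 0, 3); ‖w_1‖ = 3.1623, so q_1 = (-0.3162, 0.0000, 0.9487).
q_1·w_2 = (-0.3162)·2 + 0.0000·(-3) + 0.9487·(-3) = -3.4785.
u_2 = w_2 + 3.4785·q_1 = (0.9000, -3.0000, 0.3000).
‖u_2‖ = 3.1464, so q_2 = (0.2860, -0.9535, 0.0953).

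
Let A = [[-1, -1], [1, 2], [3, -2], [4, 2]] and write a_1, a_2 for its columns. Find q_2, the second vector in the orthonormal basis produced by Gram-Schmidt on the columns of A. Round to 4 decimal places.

q_1 = a_1/‖a_1‖ = (-1, 1, 3, 4)/5.1962 = (-0.1925, 0.1925, 0.5774, 0.7698).
r_{12} = q_1·a_2 = 0.9623.
u_2 = a_2 − 0.9623·q_1 = (-0.8148, 1.8148, -2.5556, 1.2593).
‖u_2‖ = 3.4748, so q_2 = (-0.2345, 0.5223, -0.7355, 0.3624).

q_2 = (-0.2345, 0.5223, -0.7355, 0.3624)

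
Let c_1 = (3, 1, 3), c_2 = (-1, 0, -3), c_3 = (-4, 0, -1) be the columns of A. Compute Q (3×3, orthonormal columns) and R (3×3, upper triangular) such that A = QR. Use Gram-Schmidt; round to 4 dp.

Q = [[0.6882, 0.5750, -0.4423], [0.2294, 0.4059, 0.8847], [0.6882, -0.7103, 0.1474]], R = [[4.3589, -2.7530, -3.4412], [0.0000, 1.5560, -1.5898], [0.0000, 0.0000, 1.6219]]

e_1 = c_1/‖c_1‖ = (3, 1, 3)/4.3589 = (0.6882, 0.2294, 0.6882).
r_{12} = e_1·c_2 = -2.7530.
u_2 = c_2 + 2.7530·e_1 = (0.8947, 0.6316, -1.1053).
‖u_2‖ = 1.5560, so e_2 = (0.5750, 0.4059, -0.7103).
r_{13} = e_1·c_3 = -3.4412; r_{23} = e_2·c_3 = -1.5898.
u_3 = c_3 + 3.4412·e_1 + 1.5898·e_2 = (-0.7174, 1.4348, 0.2391).
‖u_3‖ = 1.6219, so e_3 = (-0.4423, 0.8847, 0.1474).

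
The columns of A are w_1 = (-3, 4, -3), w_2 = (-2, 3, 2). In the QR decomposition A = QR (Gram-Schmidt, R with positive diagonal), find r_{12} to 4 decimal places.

r_{12} = 2.0580

q_1 = w_1/‖w_1‖ = (-3, 4, -3)/5.8310 = (-0.5145, 0.6860, -0.5145).
r_{12} = q_1·w_2 = 2.0580.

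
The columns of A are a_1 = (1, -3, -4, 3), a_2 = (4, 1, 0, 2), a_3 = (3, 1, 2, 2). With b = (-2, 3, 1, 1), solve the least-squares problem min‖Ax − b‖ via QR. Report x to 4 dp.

a_1 = (1, -3, -4, 3); ‖a_1‖ = 5.9161, so q_1 = (0.1690, -0.5071, -0.6761, 0.5071).
q_1·a_2 = 0.1690·4 + (-0.5071)·1 + (-0.6761)·0 + 0.5071·2 = 1.1832.
u_2 = a_2 − 1.1832·q_1 = (3.8000, 1.6000, 0.8000, 1.4000).
‖u_2‖ = 4.4272, so q_2 = (0.8583, 0.3614, 0.1807, 0.3162).
q_1·a_3 = 0.1690·3 + (-0.5071)·1 + (-0.6761)·2 + 0.5071·2 = -0.3381; q_2·a_3 = 0.8583·3 + 0.3614·1 + 0.1807·2 + 0.3162·2 = 3.9303.
u_3 = a_3 + 0.3381·q_1 − 3.9303·q_2 = (-0.3163, -0.5918, 1.0612, 0.9286).
‖u_3‖ = 1.5617, so q_3 = (-0.2026, -0.3790, 0.6795, 0.5946).
Qᵀb = (-2.0284, -0.1355, 0.5423).
Back-substitute: x_3 = 0.5423/1.5617 = 0.3473.
x_2 = (-0.1355 − 3.9303·0.3473)/4.4272 = -0.3389.
x_1 = (-2.0284 − 1.1832·(-0.3389) + 0.3381·0.3473)/5.9161 = -0.2552.

x = (-0.2552, -0.3389, 0.3473)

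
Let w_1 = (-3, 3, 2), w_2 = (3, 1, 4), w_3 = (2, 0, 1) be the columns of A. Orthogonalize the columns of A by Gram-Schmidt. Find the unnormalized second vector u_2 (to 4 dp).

w_1 = (-3, 3, 2); ‖w_1‖ = 4.6904, so q_1 = (-0.6396, 0.6396, 0.4264).
q_1·w_2 = (-0.6396)·3 + 0.6396·1 + 0.4264·4 = 0.4264.
u_2 = w_2 − 0.4264·q_1 = (3.2727, 0.7273, 3.8182).

u_2 = (3.2727, 0.7273, 3.8182)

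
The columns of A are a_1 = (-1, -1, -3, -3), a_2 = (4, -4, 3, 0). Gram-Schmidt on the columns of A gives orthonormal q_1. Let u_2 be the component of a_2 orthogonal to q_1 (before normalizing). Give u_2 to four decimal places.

q_1 = a_1/‖a_1‖ = (-1, -1, -3, -3)/4.4721 = (-0.2236, -0.2236, -0.6708, -0.6708).
r_{12} = q_1·a_2 = -2.0125.
u_2 = a_2 + 2.0125·q_1 = (3.5500, -4.4500, 1.6500, -1.3500).

u_2 = (3.5500, -4.4500, 1.6500, -1.3500)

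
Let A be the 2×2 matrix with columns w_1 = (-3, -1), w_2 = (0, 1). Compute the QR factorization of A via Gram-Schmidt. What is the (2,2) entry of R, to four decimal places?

w_1 = (-3, -1); ‖w_1‖ = 3.1623, so q_1 = (-0.9487, -0.3162).
q_1·w_2 = (-0.9487)·0 + (-0.3162)·1 = -0.3162.
u_2 = w_2 + 0.3162·q_1 = (-0.3000, 0.9000).
r_{22} = ‖u_2‖ = 0.9487.

r_{22} = 0.9487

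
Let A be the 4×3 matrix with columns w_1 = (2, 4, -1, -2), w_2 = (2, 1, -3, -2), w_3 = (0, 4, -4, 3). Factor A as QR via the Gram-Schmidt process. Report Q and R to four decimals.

Q = [[0.4000, 0.2667, -0.2201], [0.8000, -0.4667, 0.3504], [-0.2000, -0.8000, -0.5255], [-0.4000, -0.2667, 0.7434]], R = [[5.0000, 3.0000, 2.8000], [0.0000, 3.0000, 0.5333], [0.0000, 0.0000, 5.7337]]

w_1 = (2, 4, -1, -2); ‖w_1‖ = 5.0000, so q_1 = (0.4000, 0.8000, -0.2000, -0.4000).
q_1·w_2 = 0.4000·2 + 0.8000·1 + (-0.2000)·(-3) + (-0.4000)·(-2) = 3.0000.
u_2 = w_2 − 3.0000·q_1 = (0.8000, -1.4000, -2.4000, -0.8000).
‖u_2‖ = 3.0000, so q_2 = (0.2667, -0.4667, -0.8000, -0.2667).
q_1·w_3 = 0.4000·0 + 0.8000·4 + (-0.2000)·(-4) + (-0.4000)·3 = 2.8000; q_2·w_3 = 0.2667·0 + (-0.4667)·4 + (-0.8000)·(-4) + (-0.2667)·3 = 0.5333.
u_3 = w_3 − 2.8000·q_1 − 0.5333·q_2 = (-1.2622, 2.0089, -3.0133, 4.2622).
‖u_3‖ = 5.7337, so q_3 = (-0.2201, 0.3504, -0.5255, 0.7434).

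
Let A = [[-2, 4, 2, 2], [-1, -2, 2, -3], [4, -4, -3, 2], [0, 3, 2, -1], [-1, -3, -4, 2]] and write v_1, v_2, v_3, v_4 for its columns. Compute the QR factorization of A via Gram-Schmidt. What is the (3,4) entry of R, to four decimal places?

r_{34} = -3.9819

v_1 = (-2, -1, 4, 0, -1); ‖v_1‖ = 4.6904, so e_1 = (-0.4264, -0.2132, 0.8528, 0.0000, -0.2132).
e_1·v_2 = (-0.4264)·4 + (-0.2132)·(-2) + 0.8528·(-4) + 0.0000·3 + (-0.2132)·(-3) = -4.0508.
u_2 = v_2 + 4.0508·e_1 = (2.2727, -2.8636, -0.5455, 3.0000, -3.8636).
‖u_2‖ = 6.1311, so e_2 = (0.3707, -0.4671, -0.0890, 0.4893, -0.6302).
e_1·v_3 = (-0.4264)·2 + (-0.2132)·2 + 0.8528·(-3) + 0.0000·2 + (-0.2132)·(-4) = -2.9848; e_2·v_3 = 0.3707·2 + (-0.4671)·2 + (-0.0890)·(-3) + 0.4893·2 + (-0.6302)·(-4) = 3.5734.
u_3 = v_3 + 2.9848·e_1 − 3.5734·e_2 = (-0.5973, 3.0326, -0.1366, 0.2515, -2.3845).
‖u_3‖ = 3.9143, so e_3 = (-0.1526, 0.7748, -0.0349, 0.0643, -0.6092).
r_{34} = e_3·v_4 = -3.9819.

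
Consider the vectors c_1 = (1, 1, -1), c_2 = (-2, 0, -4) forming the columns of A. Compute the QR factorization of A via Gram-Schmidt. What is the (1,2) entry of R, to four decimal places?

r_{12} = 1.1547

q_1 = c_1/‖c_1‖ = (1, 1, -1)/1.7321 = (0.5774, 0.5774, -0.5774).
r_{12} = q_1·c_2 = 1.1547.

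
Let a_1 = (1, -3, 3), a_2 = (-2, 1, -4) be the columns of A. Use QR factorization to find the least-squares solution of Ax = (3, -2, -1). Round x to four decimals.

x = (0.5273, 0.2364)

q_1 = a_1/‖a_1‖ = (1, -3, 3)/4.3589 = (0.2294, -0.6882, 0.6882).
r_{12} = q_1·a_2 = -3.9001.
u_2 = a_2 + 3.9001·q_1 = (-1.1053, -1.6842, -1.3158).
‖u_2‖ = 2.4061, so q_2 = (-0.4594, -0.7000, -0.5468).
Qᵀb = (1.3765, 0.5687).
Back-substitute: x_2 = 0.5687/2.4061 = 0.2364.
x_1 = (1.3765 + 3.9001·0.2364)/4.3589 = 0.5273.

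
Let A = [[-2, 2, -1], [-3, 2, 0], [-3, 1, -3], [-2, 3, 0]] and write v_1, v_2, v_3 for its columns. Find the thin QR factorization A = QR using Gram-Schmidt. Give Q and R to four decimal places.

v_1 = (-2, -3, -3, -2); ‖v_1‖ = 5.0990, so e_1 = (-0.3922, -0.5883, -0.5883, -0.3922).
e_1·v_2 = (-0.3922)·2 + (-0.5883)·2 + (-0.5883)·1 + (-0.3922)·3 = -3.7262.
u_2 = v_2 + 3.7262·e_1 = (0.5385, -0.1923, -1.1923, 1.5385).
‖u_2‖ = 2.0286, so e_2 = (0.2654, -0.0948, -0.5877, 0.7584).
e_1·v_3 = (-0.3922)·(-1) + (-0.5883)·0 + (-0.5883)·(-3) + (-0.3922)·0 = 2.1573; e_2·v_3 = 0.2654·(-1) + (-0.0948)·0 + (-0.5877)·(-3) + 0.7584·0 = 1.4978.
u_3 = v_3 − 2.1573·e_1 − 1.4978·e_2 = (-0.5514, 1.4112, -0.8505, -0.2897).
‖u_3‖ = 1.7615, so e_3 = (-0.3130, 0.8012, -0.4828, -0.1645).

Q = [[-0.3922, 0.2654, -0.3130], [-0.5883, -0.0948, 0.8012], [-0.5883, -0.5877, -0.4828], [-0.3922, 0.7584, -0.1645]], R = [[5.0990, -3.7262, 2.1573], [0.0000, 2.0286, 1.4978], [0.0000, 0.0000, 1.7615]]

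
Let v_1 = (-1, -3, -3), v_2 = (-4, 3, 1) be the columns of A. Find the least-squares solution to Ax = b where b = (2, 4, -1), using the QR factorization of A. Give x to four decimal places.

x = (-0.6093, -0.0721)

e_1 = v_1/‖v_1‖ = (-1, -3, -3)/4.3589 = (-0.2294, -0.6882, -0.6882).
r_{12} = e_1·v_2 = -1.8353.
u_2 = v_2 + 1.8353·e_1 = (-4.4211, 1.7368, -0.2632).
‖u_2‖ = 4.7573, so e_2 = (-0.9293, 0.3651, -0.0553).
Qᵀb = (-2.5236, -0.3430).
Back-substitute: x_2 = -0.3430/4.7573 = -0.0721.
x_1 = (-2.5236 + 1.8353·(-0.0721))/4.3589 = -0.6093.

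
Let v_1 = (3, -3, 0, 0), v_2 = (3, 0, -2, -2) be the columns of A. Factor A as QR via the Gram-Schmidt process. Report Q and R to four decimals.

q_1 = v_1/‖v_1‖ = (3, -3, 0, 0)/4.2426 = (0.7071, -0.7071, 0.0000, 0.0000).
r_{12} = q_1·v_2 = 2.1213.
u_2 = v_2 − 2.1213·q_1 = (1.5000, 1.5000, -2.0000, -2.0000).
‖u_2‖ = 3.5355, so q_2 = (0.4243, 0.4243, -0.5657, -0.5657).

Q = [[0.7071, 0.4243], [-0.7071, 0.4243], [0.0000, -0.5657], [0.0000, -0.5657]], R = [[4.2426, 2.1213], [0.0000, 3.5355]]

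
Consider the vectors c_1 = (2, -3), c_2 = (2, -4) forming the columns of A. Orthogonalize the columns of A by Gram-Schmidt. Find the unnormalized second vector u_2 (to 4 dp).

u_2 = (-0.4615, -0.3077)

c_1 = (2, -3); ‖c_1‖ = 3.6056, so e_1 = (0.5547, -0.8321).
e_1·c_2 = 0.5547·2 + (-0.8321)·(-4) = 4.4376.
u_2 = c_2 − 4.4376·e_1 = (-0.4615, -0.3077).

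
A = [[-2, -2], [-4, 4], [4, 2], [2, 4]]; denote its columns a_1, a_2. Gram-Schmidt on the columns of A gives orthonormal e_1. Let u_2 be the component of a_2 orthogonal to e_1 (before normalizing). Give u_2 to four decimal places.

a_1 = (-2, -4, 4, 2); ‖a_1‖ = 6.3246, so e_1 = (-0.3162, -0.6325, 0.6325, 0.3162).
e_1·a_2 = (-0.3162)·(-2) + (-0.6325)·4 + 0.6325·2 + 0.3162·4 = 0.6325.
u_2 = a_2 − 0.6325·e_1 = (-1.8000, 4.4000, 1.6000, 3.8000).

u_2 = (-1.8000, 4.4000, 1.6000, 3.8000)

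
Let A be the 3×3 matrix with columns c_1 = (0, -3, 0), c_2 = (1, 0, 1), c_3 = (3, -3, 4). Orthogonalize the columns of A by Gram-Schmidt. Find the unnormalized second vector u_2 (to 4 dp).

e_1 = c_1/‖c_1‖ = (0, -3, 0)/3.0000 = (0.0000, -1.0000, 0.0000).
r_{12} = e_1·c_2 = 0.0000.
u_2 = c_2 + 0.0000·e_1 = (1.0000, 0.0000, 1.0000).

u_2 = (1.0000, 0.0000, 1.0000)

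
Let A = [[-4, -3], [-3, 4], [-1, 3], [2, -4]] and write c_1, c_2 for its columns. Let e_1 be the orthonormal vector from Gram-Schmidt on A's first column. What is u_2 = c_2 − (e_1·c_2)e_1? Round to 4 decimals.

u_2 = (-4.4667, 2.9000, 2.6333, -3.2667)

c_1 = (-4, -3, -1, 2); ‖c_1‖ = 5.4772, so e_1 = (-0.7303, -0.5477, -0.1826, 0.3651).
e_1·c_2 = (-0.7303)·(-3) + (-0.5477)·4 + (-0.1826)·3 + 0.3651·(-4) = -2.0083.
u_2 = c_2 + 2.0083·e_1 = (-4.4667, 2.9000, 2.6333, -3.2667).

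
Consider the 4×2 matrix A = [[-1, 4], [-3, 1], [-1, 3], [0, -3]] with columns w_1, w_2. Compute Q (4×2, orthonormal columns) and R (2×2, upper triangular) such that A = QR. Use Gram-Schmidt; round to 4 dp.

q_1 = w_1/‖w_1‖ = (-1, -3, -1, 0)/3.3166 = (-0.3015, -0.9045, -0.3015, 0.0000).
r_{12} = q_1·w_2 = -3.0151.
u_2 = w_2 + 3.0151·q_1 = (3.0909, -1.7273, 2.0909, -3.0000).
‖u_2‖ = 5.0901, so q_2 = (0.6072, -0.3393, 0.4108, -0.5894).

Q = [[-0.3015, 0.6072], [-0.9045, -0.3393], [-0.3015, 0.4108], [0.0000, -0.5894]], R = [[3.3166, -3.0151], [0.0000, 5.0901]]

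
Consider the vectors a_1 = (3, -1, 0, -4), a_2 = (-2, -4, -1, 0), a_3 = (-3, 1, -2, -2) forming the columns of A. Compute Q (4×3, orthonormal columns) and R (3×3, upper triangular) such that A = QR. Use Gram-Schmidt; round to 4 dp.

Q = [[0.5883, -0.3875, -0.5901], [-0.1961, -0.8929, 0.4047], [0.0000, -0.2190, -0.4386], [-0.7845, -0.0674, -0.5437]], R = [[5.0990, -0.3922, -0.3922], [0.0000, 4.5658, 0.8424], [0.0000, 0.0000, 4.1396]]

a_1 = (3, -1, 0, -4); ‖a_1‖ = 5.0990, so e_1 = (0.5883, -0.1961, 0.0000, -0.7845).
e_1·a_2 = 0.5883·(-2) + (-0.1961)·(-4) + 0.0000·(-1) + (-0.7845)·0 = -0.3922.
u_2 = a_2 + 0.3922·e_1 = (-1.7692, -4.0769, -1.0000, -0.3077).
‖u_2‖ = 4.5658, so e_2 = (-0.3875, -0.8929, -0.2190, -0.0674).
e_1·a_3 = 0.5883·(-3) + (-0.1961)·1 + 0.0000·(-2) + (-0.7845)·(-2) = -0.3922; e_2·a_3 = (-0.3875)·(-3) + (-0.8929)·1 + (-0.2190)·(-2) + (-0.0674)·(-2) = 0.8424.
u_3 = a_3 + 0.3922·e_1 − 0.8424·e_2 = (-2.4428, 1.6753, -1.8155, -2.2509).
‖u_3‖ = 4.1396, so e_3 = (-0.5901, 0.4047, -0.4386, -0.5437).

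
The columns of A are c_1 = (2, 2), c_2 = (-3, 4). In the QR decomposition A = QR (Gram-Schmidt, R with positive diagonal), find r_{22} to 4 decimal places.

r_{22} = 4.9497

c_1 = (2, 2); ‖c_1‖ = 2.8284, so q_1 = (0.7071, 0.7071).
q_1·c_2 = 0.7071·(-3) + 0.7071·4 = 0.7071.
u_2 = c_2 − 0.7071·q_1 = (-3.5000, 3.5000).
r_{22} = ‖u_2‖ = 4.9497.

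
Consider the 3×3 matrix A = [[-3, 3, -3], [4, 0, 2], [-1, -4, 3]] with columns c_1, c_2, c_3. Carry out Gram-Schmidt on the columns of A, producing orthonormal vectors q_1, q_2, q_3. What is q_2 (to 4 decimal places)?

c_1 = (-3, 4, -1); ‖c_1‖ = 5.0990, so q_1 = (-0.5883, 0.7845, -0.1961).
q_1·c_2 = (-0.5883)·3 + 0.7845·0 + (-0.1961)·(-4) = -0.9806.
u_2 = c_2 + 0.9806·q_1 = (2.4231, 0.7692, -4.1923).
‖u_2‖ = 4.9029, so q_2 = (0.4942, 0.1569, -0.8551).

q_2 = (0.4942, 0.1569, -0.8551)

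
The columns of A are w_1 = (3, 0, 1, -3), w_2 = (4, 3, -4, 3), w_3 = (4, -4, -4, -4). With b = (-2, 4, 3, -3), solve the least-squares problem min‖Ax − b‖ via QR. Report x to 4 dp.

x = (1.0000, -0.2143, -0.6607)

q_1 = w_1/‖w_1‖ = (3, 0, 1, -3)/4.3589 = (0.6882, 0.0000, 0.2294, -0.6882).
r_{12} = q_1·w_2 = -0.2294.
u_2 = w_2 + 0.2294·q_1 = (4.1579, 3.0000, -3.9474, 2.8421).
‖u_2‖ = 7.0673, so q_2 = (0.5883, 0.4245, -0.5585, 0.4021).
r_{13} = q_1·w_3 = 4.5883; r_{23} = q_2·w_3 = 1.2809.
u_3 = w_3 − 4.5883·q_1 − 1.2809·q_2 = (0.0885, -4.5437, -4.3372, -1.3572).
‖u_3‖ = 6.4270, so q_3 = (0.0138, -0.7070, -0.6748, -0.2112).
Qᵀb = (1.3765, -2.3607, -4.2464).
Back-substitute: x_3 = -4.2464/6.4270 = -0.6607.
x_2 = (-2.3607 − 1.2809·(-0.6607))/7.0673 = -0.2143.
x_1 = (1.3765 + 0.2294·(-0.2143) − 4.5883·(-0.6607))/4.3589 = 1.0000.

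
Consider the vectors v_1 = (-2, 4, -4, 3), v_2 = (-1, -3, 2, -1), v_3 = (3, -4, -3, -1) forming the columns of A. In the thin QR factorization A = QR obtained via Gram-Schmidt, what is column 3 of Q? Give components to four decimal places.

v_1 = (-2, 4, -4, 3); ‖v_1‖ = 6.7082, so e_1 = (-0.2981, 0.5963, -0.5963, 0.4472).
e_1·v_2 = (-0.2981)·(-1) + 0.5963·(-3) + (-0.5963)·2 + 0.4472·(-1) = -3.1305.
u_2 = v_2 + 3.1305·e_1 = (-1.9333, -1.1333, 0.1333, 0.4000).
‖u_2‖ = 2.2804, so e_2 = (-0.8478, -0.4970, 0.0585, 0.1754).
e_1·v_3 = (-0.2981)·3 + 0.5963·(-4) + (-0.5963)·(-3) + 0.4472·(-1) = -1.9379; e_2·v_3 = (-0.8478)·3 + (-0.4970)·(-4) + 0.0585·(-3) + 0.1754·(-1) = -0.9063.
u_3 = v_3 + 1.9379·e_1 + 0.9063·e_2 = (1.6538, -3.2949, -4.1026, 0.0256).
‖u_3‖ = 5.5157, so e_3 = (0.2998, -0.5974, -0.7438, 0.0046).

e_3 = (0.2998, -0.5974, -0.7438, 0.0046)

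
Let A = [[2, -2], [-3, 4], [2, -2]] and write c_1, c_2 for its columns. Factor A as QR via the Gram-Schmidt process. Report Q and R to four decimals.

Q = [[0.4851, 0.5145], [-0.7276, 0.6860], [0.4851, 0.5145]], R = [[4.1231, -4.8507], [0.0000, 0.6860]]

e_1 = c_1/‖c_1‖ = (2, -3, 2)/4.1231 = (0.4851, -0.7276, 0.4851).
r_{12} = e_1·c_2 = -4.8507.
u_2 = c_2 + 4.8507·e_1 = (0.3529, 0.4706, 0.3529).
‖u_2‖ = 0.6860, so e_2 = (0.5145, 0.6860, 0.5145).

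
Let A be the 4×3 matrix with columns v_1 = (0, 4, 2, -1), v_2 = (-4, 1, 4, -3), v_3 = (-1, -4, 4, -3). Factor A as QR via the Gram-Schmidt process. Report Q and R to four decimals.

Q = [[0.0000, -0.7151, 0.6916], [0.8729, -0.3320, -0.3523], [0.4364, 0.4597, 0.5547], [-0.2182, -0.4086, -0.2999]], R = [[4.5826, 3.2733, -1.0911], [0.0000, 5.5934, 5.1081], [0.0000, 0.0000, 3.8363]]

v_1 = (0, 4, 2, -1); ‖v_1‖ = 4.5826, so e_1 = (0.0000, 0.8729, 0.4364, -0.2182).
e_1·v_2 = 0.0000·(-4) + 0.8729·1 + 0.4364·4 + (-0.2182)·(-3) = 3.2733.
u_2 = v_2 − 3.2733·e_1 = (-4.0000, -1.8571, 2.5714, -2.2857).
‖u_2‖ = 5.5934, so e_2 = (-0.7151, -0.3320, 0.4597, -0.4086).
e_1·v_3 = 0.0000·(-1) + 0.8729·(-4) + 0.4364·4 + (-0.2182)·(-3) = -1.0911; e_2·v_3 = (-0.7151)·(-1) + (-0.3320)·(-4) + 0.4597·4 + (-0.4086)·(-3) = 5.1081.
u_3 = v_3 + 1.0911·e_1 − 5.1081·e_2 = (2.6530, -1.3516, 2.1279, -1.1507).
‖u_3‖ = 3.8363, so e_3 = (0.6916, -0.3523, 0.5547, -0.2999).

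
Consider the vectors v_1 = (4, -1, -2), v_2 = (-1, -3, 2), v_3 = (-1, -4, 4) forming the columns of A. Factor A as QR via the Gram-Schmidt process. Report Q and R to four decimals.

v_1 = (4, -1, -2); ‖v_1‖ = 4.5826, so q_1 = (0.8729, -0.2182, -0.4364).
q_1·v_2 = 0.8729·(-1) + (-0.2182)·(-3) + (-0.4364)·2 = -1.0911.
u_2 = v_2 + 1.0911·q_1 = (-0.0476, -3.2381, 1.5238).
‖u_2‖ = 3.5790, so q_2 = (-0.0133, -0.9047, 0.4258).
q_1·v_3 = 0.8729·(-1) + (-0.2182)·(-4) + (-0.4364)·4 = -1.7457; q_2·v_3 = (-0.0133)·(-1) + (-0.9047)·(-4) + 0.4258·4 = 5.3353.
u_3 = v_3 + 1.7457·q_1 − 5.3353·q_2 = (0.5948, 0.4461, 0.9665).
‖u_3‖ = 1.2194, so q_3 = (0.4878, 0.3658, 0.7926).

Q = [[0.8729, -0.0133, 0.4878], [-0.2182, -0.9047, 0.3658], [-0.4364, 0.4258, 0.7926]], R = [[4.5826, -1.0911, -1.7457], [0.0000, 3.5790, 5.3353], [0.0000, 0.0000, 1.2194]]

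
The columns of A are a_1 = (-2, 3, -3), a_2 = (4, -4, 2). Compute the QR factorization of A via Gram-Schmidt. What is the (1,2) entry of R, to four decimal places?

r_{12} = -5.5432

a_1 = (-2, 3, -3); ‖a_1‖ = 4.6904, so q_1 = (-0.4264, 0.6396, -0.6396).
r_{12} = q_1·a_2 = -5.5432.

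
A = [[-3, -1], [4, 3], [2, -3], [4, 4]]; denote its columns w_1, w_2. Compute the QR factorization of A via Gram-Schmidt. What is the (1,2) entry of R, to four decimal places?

q_1 = w_1/‖w_1‖ = (-3, 4, 2, 4)/6.7082 = (-0.4472, 0.5963, 0.2981, 0.5963).
r_{12} = q_1·w_2 = 3.7268.

r_{12} = 3.7268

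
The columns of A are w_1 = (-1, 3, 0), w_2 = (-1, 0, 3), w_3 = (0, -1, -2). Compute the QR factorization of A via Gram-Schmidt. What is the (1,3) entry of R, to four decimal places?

r_{13} = -0.9487

q_1 = w_1/‖w_1‖ = (-1, 3, 0)/3.1623 = (-0.3162, 0.9487, 0.0000).
r_{13} = q_1·w_3 = -0.9487.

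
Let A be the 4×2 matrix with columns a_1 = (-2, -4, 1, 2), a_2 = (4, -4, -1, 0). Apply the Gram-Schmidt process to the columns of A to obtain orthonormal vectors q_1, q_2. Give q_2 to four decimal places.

q_2 = (0.8185, -0.5169, -0.2297, -0.1005)

a_1 = (-2, -4, 1, 2); ‖a_1‖ = 5.0000, so q_1 = (-0.4000, -0.8000, 0.2000, 0.4000).
q_1·a_2 = (-0.4000)·4 + (-0.8000)·(-4) + 0.2000·(-1) + 0.4000·0 = 1.4000.
u_2 = a_2 − 1.4000·q_1 = (4.5600, -2.8800, -1.2800, -0.5600).
‖u_2‖ = 5.5714, so q_2 = (0.8185, -0.5169, -0.2297, -0.1005).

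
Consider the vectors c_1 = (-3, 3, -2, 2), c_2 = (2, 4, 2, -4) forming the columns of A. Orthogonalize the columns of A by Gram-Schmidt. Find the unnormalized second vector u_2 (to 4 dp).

c_1 = (-3, 3, -2, 2); ‖c_1‖ = 5.0990, so q_1 = (-0.5883, 0.5883, -0.3922, 0.3922).
q_1·c_2 = (-0.5883)·2 + 0.5883·4 + (-0.3922)·2 + 0.3922·(-4) = -1.1767.
u_2 = c_2 + 1.1767·q_1 = (1.3077, 4.6923, 1.5385, -3.5385).

u_2 = (1.3077, 4.6923, 1.5385, -3.5385)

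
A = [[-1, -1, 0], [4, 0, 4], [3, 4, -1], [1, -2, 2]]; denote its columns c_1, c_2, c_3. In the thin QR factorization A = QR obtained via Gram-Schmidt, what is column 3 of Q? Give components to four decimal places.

e_1 = c_1/‖c_1‖ = (-1, 4, 3, 1)/5.1962 = (-0.1925, 0.7698, 0.5774, 0.1925).
r_{12} = e_1·c_2 = 2.1170.
u_2 = c_2 − 2.1170·e_1 = (-0.5926, -1.6296, 2.7778, -2.4074).
‖u_2‖ = 4.0643, so e_2 = (-0.1458, -0.4010, 0.6835, -0.5923).
r_{13} = e_1·c_3 = 2.8868; r_{23} = e_2·c_3 = -3.4720.
u_3 = c_3 − 2.8868·e_1 + 3.4720·e_2 = (0.0493, 0.3857, -0.2937, -0.6121).
‖u_3‖ = 0.7824, so e_3 = (0.0630, 0.4929, -0.3754, -0.7824).

e_3 = (0.0630, 0.4929, -0.3754, -0.7824)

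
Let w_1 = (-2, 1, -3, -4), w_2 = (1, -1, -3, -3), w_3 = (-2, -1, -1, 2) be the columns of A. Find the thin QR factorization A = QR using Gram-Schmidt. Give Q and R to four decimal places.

q_1 = w_1/‖w_1‖ = (-2, 1, -3, -4)/5.4772 = (-0.3651, 0.1826, -0.5477, -0.7303).
r_{12} = q_1·w_2 = 3.2863.
u_2 = w_2 − 3.2863·q_1 = (2.2000, -1.6000, -1.2000, -0.6000).
‖u_2‖ = 3.0332, so q_2 = (0.7253, -0.5275, -0.3956, -0.1978).
r_{13} = q_1·w_3 = -0.3651; r_{23} = q_2·w_3 = -0.9231.
u_3 = w_3 + 0.3651·q_1 + 0.9231·q_2 = (-1.4638, -1.4203, -1.5652, 1.5507).
‖u_3‖ = 3.0024, so q_3 = (-0.4875, -0.4730, -0.5213, 0.5165).

Q = [[-0.3651, 0.7253, -0.4875], [0.1826, -0.5275, -0.4730], [-0.5477, -0.3956, -0.5213], [-0.7303, -0.1978, 0.5165]], R = [[5.4772, 3.2863, -0.3651], [0.0000, 3.0332, -0.9231], [0.0000, 0.0000, 3.0024]]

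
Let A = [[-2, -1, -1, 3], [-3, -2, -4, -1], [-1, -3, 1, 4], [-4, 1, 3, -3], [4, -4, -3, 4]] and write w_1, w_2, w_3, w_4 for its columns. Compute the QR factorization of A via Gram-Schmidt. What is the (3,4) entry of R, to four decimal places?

w_1 = (-2, -3, -1, -4, 4); ‖w_1‖ = 6.7823, so e_1 = (-0.2949, -0.4423, -0.1474, -0.5898, 0.5898).
e_1·w_2 = (-0.2949)·(-1) + (-0.4423)·(-2) + (-0.1474)·(-3) + (-0.5898)·1 + 0.5898·(-4) = -1.3270.
u_2 = w_2 + 1.3270·e_1 = (-1.3913, -2.5870, -3.1957, 0.2174, -3.2174).
‖u_2‖ = 5.4073, so e_2 = (-0.2573, -0.4784, -0.5910, 0.0402, -0.5950).
e_1·w_3 = (-0.2949)·(-1) + (-0.4423)·(-4) + (-0.1474)·1 + (-0.5898)·3 + 0.5898·(-3) = -1.6219; e_2·w_3 = (-0.2573)·(-1) + (-0.4784)·(-4) + (-0.5910)·1 + 0.0402·3 + (-0.5950)·(-3) = 3.4856.
u_3 = w_3 + 1.6219·e_1 − 3.4856·e_2 = (-0.5814, -3.0498, 2.8208, 1.9033, 0.0305).
‖u_3‖ = 4.6065, so e_3 = (-0.1262, -0.6621, 0.6124, 0.4132, 0.0066).
r_{34} = e_3·w_4 = 1.5197.

r_{34} = 1.5197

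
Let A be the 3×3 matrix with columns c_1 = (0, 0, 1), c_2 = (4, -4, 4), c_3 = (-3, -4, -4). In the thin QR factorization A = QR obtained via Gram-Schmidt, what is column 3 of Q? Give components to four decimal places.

c_1 = (0, 0, 1); ‖c_1‖ = 1.0000, so e_1 = (0.0000, 0.0000, 1.0000).
e_1·c_2 = 0.0000·4 + 0.0000·(-4) + 1.0000·4 = 4.0000.
u_2 = c_2 − 4.0000·e_1 = (4.0000, -4.0000, 0.0000).
‖u_2‖ = 5.6569, so e_2 = (0.7071, -0.7071, 0.0000).
e_1·c_3 = 0.0000·(-3) + 0.0000·(-4) + 1.0000·(-4) = -4.0000; e_2·c_3 = 0.7071·(-3) + (-0.7071)·(-4) + 0.0000·(-4) = 0.7071.
u_3 = c_3 + 4.0000·e_1 − 0.7071·e_2 = (-3.5000, -3.5000, 0.0000).
‖u_3‖ = 4.9497, so e_3 = (-0.7071, -0.7071, 0.0000).

e_3 = (-0.7071, -0.7071, 0.0000)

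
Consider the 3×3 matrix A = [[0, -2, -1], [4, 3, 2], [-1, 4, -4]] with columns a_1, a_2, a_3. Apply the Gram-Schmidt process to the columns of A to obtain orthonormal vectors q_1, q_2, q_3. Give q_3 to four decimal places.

q_1 = a_1/‖a_1‖ = (0, 4, -1)/4.1231 = (0.0000, 0.9701, -0.2425).
r_{12} = q_1·a_2 = 1.9403.
u_2 = a_2 − 1.9403·q_1 = (-2.0000, 1.1176, 4.4706).
‖u_2‖ = 5.0235, so q_2 = (-0.3981, 0.2225, 0.8899).
r_{13} = q_1·a_3 = 2.9104; r_{23} = q_2·a_3 = -2.7167.
u_3 = a_3 − 2.9104·q_1 + 2.7167·q_2 = (-2.0816, -0.2191, -0.8765).
‖u_3‖ = 2.2692, so q_3 = (-0.9173, -0.0966, -0.3862).

q_3 = (-0.9173, -0.0966, -0.3862)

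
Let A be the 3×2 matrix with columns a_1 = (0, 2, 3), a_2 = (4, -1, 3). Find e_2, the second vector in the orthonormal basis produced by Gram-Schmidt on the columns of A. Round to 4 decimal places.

e_2 = (0.8484, -0.4405, 0.2937)

e_1 = a_1/‖a_1‖ = (0, 2, 3)/3.6056 = (0.0000, 0.5547, 0.8321).
r_{12} = e_1·a_2 = 1.9415.
u_2 = a_2 − 1.9415·e_1 = (4.0000, -2.0769, 1.3846).
‖u_2‖ = 4.7150, so e_2 = (0.8484, -0.4405, 0.2937).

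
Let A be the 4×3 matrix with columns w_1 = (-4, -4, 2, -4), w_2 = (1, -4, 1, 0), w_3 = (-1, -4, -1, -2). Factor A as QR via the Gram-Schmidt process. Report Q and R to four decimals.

e_1 = w_1/‖w_1‖ = (-4, -4, 2, -4)/7.2111 = (-0.5547, -0.5547, 0.2774, -0.5547).
r_{12} = e_1·w_2 = 1.9415.
u_2 = w_2 − 1.9415·e_1 = (2.0769, -2.9231, 0.4615, 1.0769).
‖u_2‖ = 3.7724, so e_2 = (0.5506, -0.7749, 0.1223, 0.2855).
r_{13} = e_1·w_3 = 3.6056; r_{23} = e_2·w_3 = 1.8556.
u_3 = w_3 − 3.6056·e_1 − 1.8556·e_2 = (-0.0216, -0.5622, -2.2270, -0.5297).
‖u_3‖ = 2.3573, so e_3 = (-0.0092, -0.2385, -0.9447, -0.2247).

Q = [[-0.5547, 0.5506, -0.0092], [-0.5547, -0.7749, -0.2385], [0.2774, 0.1223, -0.9447], [-0.5547, 0.2855, -0.2247]], R = [[7.2111, 1.9415, 3.6056], [0.0000, 3.7724, 1.8556], [0.0000, 0.0000, 2.3573]]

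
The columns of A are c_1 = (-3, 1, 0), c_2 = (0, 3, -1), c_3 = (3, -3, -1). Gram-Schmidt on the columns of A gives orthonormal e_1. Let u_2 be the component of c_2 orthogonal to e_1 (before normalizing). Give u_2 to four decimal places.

u_2 = (0.9000, 2.7000, -1.0000)

e_1 = c_1/‖c_1‖ = (-3, 1, 0)/3.1623 = (-0.9487, 0.3162, 0.0000).
r_{12} = e_1·c_2 = 0.9487.
u_2 = c_2 − 0.9487·e_1 = (0.9000, 2.7000, -1.0000).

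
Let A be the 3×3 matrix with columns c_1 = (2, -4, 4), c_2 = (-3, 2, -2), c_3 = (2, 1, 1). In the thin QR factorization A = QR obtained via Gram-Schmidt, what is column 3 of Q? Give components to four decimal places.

e_3 = (0.0000, 0.7071, 0.7071)

c_1 = (2, -4, 4); ‖c_1‖ = 6.0000, so e_1 = (0.3333, -0.6667, 0.6667).
e_1·c_2 = 0.3333·(-3) + (-0.6667)·2 + 0.6667·(-2) = -3.6667.
u_2 = c_2 + 3.6667·e_1 = (-1.7778, -0.4444, 0.4444).
‖u_2‖ = 1.8856, so e_2 = (-0.9428, -0.2357, 0.2357).
e_1·c_3 = 0.3333·2 + (-0.6667)·1 + 0.6667·1 = 0.6667; e_2·c_3 = (-0.9428)·2 + (-0.2357)·1 + 0.2357·1 = -1.8856.
u_3 = c_3 − 0.6667·e_1 + 1.8856·e_2 = (0.0000, 1.0000, 1.0000).
‖u_3‖ = 1.4142, so e_3 = (0.0000, 0.7071, 0.7071).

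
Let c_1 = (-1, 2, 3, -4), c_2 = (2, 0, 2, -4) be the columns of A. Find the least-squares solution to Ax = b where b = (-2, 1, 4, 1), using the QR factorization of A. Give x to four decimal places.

x = (0.9000, -0.7500)

c_1 = (-1, 2, 3, -4); ‖c_1‖ = 5.4772, so e_1 = (-0.1826, 0.3651, 0.5477, -0.7303).
e_1·c_2 = (-0.1826)·2 + 0.3651·0 + 0.5477·2 + (-0.7303)·(-4) = 3.6515.
u_2 = c_2 − 3.6515·e_1 = (2.6667, -1.3333, 0.0000, -1.3333).
‖u_2‖ = 3.2660, so e_2 = (0.8165, -0.4082, 0.0000, -0.4082).
Qᵀb = (2.1909, -2.4495).
Back-substitute: x_2 = -2.4495/3.2660 = -0.7500.
x_1 = (2.1909 − 3.6515·(-0.7500))/5.4772 = 0.9000.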